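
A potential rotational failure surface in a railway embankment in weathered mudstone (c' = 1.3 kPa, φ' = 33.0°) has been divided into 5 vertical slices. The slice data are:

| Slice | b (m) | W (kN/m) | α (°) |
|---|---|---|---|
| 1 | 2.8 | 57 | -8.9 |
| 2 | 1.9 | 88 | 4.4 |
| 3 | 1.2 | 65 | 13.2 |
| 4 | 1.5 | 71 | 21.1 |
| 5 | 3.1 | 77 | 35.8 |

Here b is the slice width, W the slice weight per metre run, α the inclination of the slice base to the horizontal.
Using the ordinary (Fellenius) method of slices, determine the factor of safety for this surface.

FS = 2.80

Ordinary method of slices: FS = Σ[c'·Δl_i + (W_i cosα_i)·tanφ'] / Σ W_i sinα_i, with Δl_i = b_i / cosα_i.
Slice 1: Δl = 2.8/cos(-8.9°) = 2.834 m; N'_1 = 57·cos(-8.9°) = 56.3; c'Δl = 3.68; W sinα = -8.8
Slice 2: Δl = 1.9/cos4.4° = 1.906 m; N'_2 = 88·cos4.4° = 87.7; c'Δl = 2.48; W sinα = 6.8
Slice 3: Δl = 1.2/cos13.2° = 1.233 m; N'_3 = 65·cos13.2° = 63.3; c'Δl = 1.60; W sinα = 14.8
Slice 4: Δl = 1.5/cos21.1° = 1.608 m; N'_4 = 71·cos21.1° = 66.2; c'Δl = 2.09; W sinα = 25.6
Slice 5: Δl = 3.1/cos35.8° = 3.822 m; N'_5 = 77·cos35.8° = 62.5; c'Δl = 4.97; W sinα = 45.0
Σc'Δl = 14.8 kN/m; ΣN' = 336.0 kN/m; ΣW sinα = 83.4 kN/m
Resisting = 14.8 + 336.0·tan33.0° = 14.8 + 218.2 = 233.0 kN/m
FS = 233.0 / 83.4 = 2.795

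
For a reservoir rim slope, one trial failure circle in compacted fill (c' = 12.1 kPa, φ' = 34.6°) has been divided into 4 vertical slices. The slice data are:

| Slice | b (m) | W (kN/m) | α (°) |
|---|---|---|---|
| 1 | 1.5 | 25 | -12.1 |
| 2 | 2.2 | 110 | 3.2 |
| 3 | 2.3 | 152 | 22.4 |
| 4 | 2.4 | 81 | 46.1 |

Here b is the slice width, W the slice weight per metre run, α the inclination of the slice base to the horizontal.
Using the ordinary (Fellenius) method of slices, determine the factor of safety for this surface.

Ordinary method of slices: FS = Σ[c'·Δl_i + (W_i cosα_i)·tanφ'] / Σ W_i sinα_i, with Δl_i = b_i / cosα_i.
Slice 1: Δl = 1.5/cos(-12.1°) = 1.534 m; N'_1 = 25·cos(-12.1°) = 24.4; c'Δl = 18.56; W sinα = -5.2
Slice 2: Δl = 2.2/cos3.2° = 2.203 m; N'_2 = 110·cos3.2° = 109.8; c'Δl = 26.66; W sinα = 6.1
Slice 3: Δl = 2.3/cos22.4° = 2.488 m; N'_3 = 152·cos22.4° = 140.5; c'Δl = 30.10; W sinα = 57.9
Slice 4: Δl = 2.4/cos46.1° = 3.461 m; N'_4 = 81·cos46.1° = 56.2; c'Δl = 41.88; W sinα = 58.4
Σc'Δl = 117.2 kN/m; ΣN' = 331.0 kN/m; ΣW sinα = 117.2 kN/m
Resisting = 117.2 + 331.0·tan34.6° = 117.2 + 228.3 = 345.5 kN/m
FS = 345.5 / 117.2 = 2.948

FS = 2.95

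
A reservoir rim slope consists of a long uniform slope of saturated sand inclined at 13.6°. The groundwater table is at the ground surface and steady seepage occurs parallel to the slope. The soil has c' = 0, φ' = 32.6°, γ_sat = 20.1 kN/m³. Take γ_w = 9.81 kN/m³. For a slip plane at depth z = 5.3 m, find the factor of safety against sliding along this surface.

FS = 1.35

With seepage parallel to the slope and the water table at the surface, the effective normal stress on the slip plane uses the buoyant unit weight γ' = γ_sat − γ_w while the driving shear stress uses γ_sat:
FS = [c' + γ' z cos²β tanφ'] / [γ_sat z sinβ cosβ]
(For c' = 0 this reduces to FS = (γ'/γ_sat)·tanφ'/tanβ.)
γ' = 20.1 − 9.81 = 10.29 kN/m³
Numerator = 0.0 + 10.29·5.3·cos²13.6°·tan32.6° = 0.0 + 10.29·5.3·0.9447·0.6395 = 32.949 kPa
Denominator = 20.1·5.3·sin13.6°·cos13.6° = 20.1·5.3·0.2351·0.9720 = 24.347 kPa
FS = 32.949 / 24.347 = 1.353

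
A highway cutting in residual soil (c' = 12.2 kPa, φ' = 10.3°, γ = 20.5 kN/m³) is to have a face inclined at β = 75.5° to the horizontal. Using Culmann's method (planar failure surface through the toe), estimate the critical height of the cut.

H_c = 3.91 m

Culmann's analysis gives the critical failure plane at α_cr = (β + φ')/2 = (75.5 + 10.3)/2 = 42.9°, and the critical height
H_c = (4c'/γ) · sinβ cosφ' / [1 − cos(β − φ')]
    = (4·12.2/20.5) · sin75.5°·cos10.3° / [1 − cos(65.2°)]
    = 2.380 · 0.9681·0.9839 / [1 − 0.4195]
    = 2.380 · 0.9525 / 0.5805
    = 3.91 m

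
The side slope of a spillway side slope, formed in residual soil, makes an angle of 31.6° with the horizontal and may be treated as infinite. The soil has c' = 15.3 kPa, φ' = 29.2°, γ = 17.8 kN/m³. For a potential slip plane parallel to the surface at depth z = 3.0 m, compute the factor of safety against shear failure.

For an infinite slope with a slip plane parallel to the surface (no pore pressure): FS = [c' + γz cos²β tanφ'] / [γz sinβ cosβ].
γz = 17.8·3.0 = 53.40 kN/m²
Numerator = 15.3 + 53.40·cos²31.6°·tan29.2° = 15.3 + 53.40·0.7254·0.5589 = 36.950 kPa
Denominator = 53.40·sin31.6°·cos31.6° = 53.40·0.5240·0.8517 = 23.832 kPa
FS = 36.950 / 23.832 = 1.550

FS = 1.55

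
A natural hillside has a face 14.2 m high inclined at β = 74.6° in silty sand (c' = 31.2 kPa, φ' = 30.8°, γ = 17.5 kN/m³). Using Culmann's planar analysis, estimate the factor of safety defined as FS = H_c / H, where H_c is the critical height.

H_c = (4c'/γ) · sinβ cosφ' / [1 − cos(β − φ')]
    = (4·31.2/17.5) · sin74.6°·cos30.8° / [1 − cos43.8°]
    = 7.131 · 0.8281 / 0.2782 = 21.23 m
FS = H_c / H = 21.23 / 14.2 = 1.495

FS = 1.49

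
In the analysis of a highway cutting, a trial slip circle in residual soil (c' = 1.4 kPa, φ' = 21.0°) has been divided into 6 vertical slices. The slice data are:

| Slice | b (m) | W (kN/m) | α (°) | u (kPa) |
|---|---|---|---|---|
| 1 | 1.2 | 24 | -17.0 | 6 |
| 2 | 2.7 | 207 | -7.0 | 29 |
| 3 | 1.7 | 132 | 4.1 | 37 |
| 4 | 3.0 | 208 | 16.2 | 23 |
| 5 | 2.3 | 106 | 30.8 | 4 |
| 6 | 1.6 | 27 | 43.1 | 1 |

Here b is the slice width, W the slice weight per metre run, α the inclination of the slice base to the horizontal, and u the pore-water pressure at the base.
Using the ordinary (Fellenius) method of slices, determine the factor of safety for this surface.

Ordinary method of slices: FS = Σ[c'·Δl_i + (W_i cosα_i − u_i·Δl_i)·tanφ'] / Σ W_i sinα_i, with Δl_i = b_i / cosα_i.
Slice 1: Δl = 1.2/cos(-17.0°) = 1.255 m; N'_1 = 24·cos(-17.0°) − 6·1.255 = 15.4; c'Δl = 1.76; W sinα = -7.0
Slice 2: Δl = 2.7/cos(-7.0°) = 2.720 m; N'_2 = 207·cos(-7.0°) − 29·2.720 = 126.6; c'Δl = 3.81; W sinα = -25.2
Slice 3: Δl = 1.7/cos4.1° = 1.704 m; N'_3 = 132·cos4.1° − 37·1.704 = 68.6; c'Δl = 2.39; W sinα = 9.4
Slice 4: Δl = 3.0/cos16.2° = 3.124 m; N'_4 = 208·cos16.2° − 23·3.124 = 127.9; c'Δl = 4.37; W sinα = 58.0
Slice 5: Δl = 2.3/cos30.8° = 2.678 m; N'_5 = 106·cos30.8° − 4·2.678 = 80.3; c'Δl = 3.75; W sinα = 54.3
Slice 6: Δl = 1.6/cos43.1° = 2.191 m; N'_6 = 27·cos43.1° − 1·2.191 = 17.5; c'Δl = 3.07; W sinα = 18.4
Σc'Δl = 19.1 kN/m; ΣN' = 436.3 kN/m; ΣW sinα = 107.9 kN/m
Resisting = 19.1 + 436.3·tan21.0° = 19.1 + 167.5 = 186.6 kN/m
FS = 186.6 / 107.9 = 1.729

FS = 1.73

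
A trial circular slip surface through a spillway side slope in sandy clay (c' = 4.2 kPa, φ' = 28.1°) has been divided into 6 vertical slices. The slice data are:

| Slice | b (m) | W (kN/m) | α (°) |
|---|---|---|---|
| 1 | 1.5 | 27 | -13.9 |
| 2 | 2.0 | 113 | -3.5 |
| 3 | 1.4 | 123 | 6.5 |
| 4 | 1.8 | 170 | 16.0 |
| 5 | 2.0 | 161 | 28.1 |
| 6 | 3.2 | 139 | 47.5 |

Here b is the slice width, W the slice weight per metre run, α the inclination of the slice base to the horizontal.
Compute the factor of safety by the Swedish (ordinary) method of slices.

Ordinary method of slices: FS = Σ[c'·Δl_i + (W_i cosα_i)·tanφ'] / Σ W_i sinα_i, with Δl_i = b_i / cosα_i.
Slice 1: Δl = 1.5/cos(-13.9°) = 1.545 m; N'_1 = 27·cos(-13.9°) = 26.2; c'Δl = 6.49; W sinα = -6.5
Slice 2: Δl = 2.0/cos(-3.5°) = 2.004 m; N'_2 = 113·cos(-3.5°) = 112.8; c'Δl = 8.42; W sinα = -6.9
Slice 3: Δl = 1.4/cos6.5° = 1.409 m; N'_3 = 123·cos6.5° = 122.2; c'Δl = 5.92; W sinα = 13.9
Slice 4: Δl = 1.8/cos16.0° = 1.873 m; N'_4 = 170·cos16.0° = 163.4; c'Δl = 7.86; W sinα = 46.9
Slice 5: Δl = 2.0/cos28.1° = 2.267 m; N'_5 = 161·cos28.1° = 142.0; c'Δl = 9.52; W sinα = 75.8
Slice 6: Δl = 3.2/cos47.5° = 4.737 m; N'_6 = 139·cos47.5° = 93.9; c'Δl = 19.89; W sinα = 102.5
Σc'Δl = 58.1 kN/m; ΣN' = 660.6 kN/m; ΣW sinα = 225.7 kN/m
Resisting = 58.1 + 660.6·tan28.1° = 58.1 + 352.7 = 410.8 kN/m
FS = 410.8 / 225.7 = 1.820

FS = 1.82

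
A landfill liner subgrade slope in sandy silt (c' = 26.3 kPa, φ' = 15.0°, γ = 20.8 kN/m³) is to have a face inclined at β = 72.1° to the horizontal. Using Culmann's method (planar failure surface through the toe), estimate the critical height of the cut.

Culmann's analysis gives the critical failure plane at α_cr = (β + φ')/2 = (72.1 + 15.0)/2 = 43.5°, and the critical height
H_c = (4c'/γ) · sinβ cosφ' / [1 − cos(β − φ')]
    = (4·26.3/20.8) · sin72.1°·cos15.0° / [1 − cos(57.1°)]
    = 5.058 · 0.9516·0.9659 / [1 − 0.5432]
    = 5.058 · 0.9192 / 0.4568
    = 10.18 m

H_c = 10.18 m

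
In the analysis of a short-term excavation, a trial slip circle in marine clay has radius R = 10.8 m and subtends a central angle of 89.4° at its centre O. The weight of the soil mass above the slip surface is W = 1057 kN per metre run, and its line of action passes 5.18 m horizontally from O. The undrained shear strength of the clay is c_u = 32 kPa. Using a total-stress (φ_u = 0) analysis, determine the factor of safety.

Taking moments about the centre O, the resisting moment is provided by the undrained shear strength acting along the arc:
Arc length L_a = R·θ = 10.8·(89.4°·π/180) = 10.8·1.5603 = 16.85 m
M_R = c_u·L_a·R = 32·16.85·10.8 = 5823.9 kN·m/m
M_D = W·d = 1057·5.18 = 5475.3 kN·m/m
FS = M_R / M_D = 5823.9 / 5475.3 = 1.064

FS = 1.06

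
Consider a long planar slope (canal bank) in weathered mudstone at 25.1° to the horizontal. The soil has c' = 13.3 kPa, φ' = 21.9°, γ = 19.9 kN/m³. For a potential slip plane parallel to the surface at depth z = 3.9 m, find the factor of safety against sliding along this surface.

For an infinite slope with a slip plane parallel to the surface (no pore pressure): FS = [c' + γz cos²β tanφ'] / [γz sinβ cosβ].
γz = 19.9·3.9 = 77.61 kN/m²
Numerator = 13.3 + 77.61·cos²25.1°·tan21.9° = 13.3 + 77.61·0.8201·0.4020 = 38.885 kPa
Denominator = 77.61·sin25.1°·cos25.1° = 77.61·0.4242·0.9056 = 29.813 kPa
FS = 38.885 / 29.813 = 1.304

FS = 1.30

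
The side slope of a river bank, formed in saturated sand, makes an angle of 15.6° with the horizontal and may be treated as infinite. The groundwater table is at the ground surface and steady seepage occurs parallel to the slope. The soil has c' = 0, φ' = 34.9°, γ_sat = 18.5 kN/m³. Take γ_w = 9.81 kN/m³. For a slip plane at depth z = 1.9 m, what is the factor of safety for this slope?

FS = 1.17

With seepage parallel to the slope and the water table at the surface, the effective normal stress on the slip plane uses the buoyant unit weight γ' = γ_sat − γ_w while the driving shear stress uses γ_sat:
FS = [c' + γ' z cos²β tanφ'] / [γ_sat z sinβ cosβ]
(For c' = 0 this reduces to FS = (γ'/γ_sat)·tanφ'/tanβ.)
γ' = 18.5 − 9.81 = 8.69 kN/m³
Numerator = 0.0 + 8.69·1.9·cos²15.6°·tan34.9° = 0.0 + 8.69·1.9·0.9277·0.6976 = 10.685 kPa
Denominator = 18.5·1.9·sin15.6°·cos15.6° = 18.5·1.9·0.2689·0.9632 = 9.104 kPa
FS = 10.685 / 9.104 = 1.174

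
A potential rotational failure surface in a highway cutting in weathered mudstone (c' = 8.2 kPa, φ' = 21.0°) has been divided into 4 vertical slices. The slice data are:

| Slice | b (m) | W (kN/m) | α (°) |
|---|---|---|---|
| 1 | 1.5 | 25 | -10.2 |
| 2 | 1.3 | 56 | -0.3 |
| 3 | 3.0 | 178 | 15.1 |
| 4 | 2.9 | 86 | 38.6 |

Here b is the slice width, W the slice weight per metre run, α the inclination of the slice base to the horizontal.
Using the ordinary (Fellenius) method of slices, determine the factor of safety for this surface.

FS = 2.12

Ordinary method of slices: FS = Σ[c'·Δl_i + (W_i cosα_i)·tanφ'] / Σ W_i sinα_i, with Δl_i = b_i / cosα_i.
Slice 1: Δl = 1.5/cos(-10.2°) = 1.524 m; N'_1 = 25·cos(-10.2°) = 24.6; c'Δl = 12.50; W sinα = -4.4
Slice 2: Δl = 1.3/cos(-0.3°) = 1.300 m; N'_2 = 56·cos(-0.3°) = 56.0; c'Δl = 10.66; W sinα = -0.3
Slice 3: Δl = 3.0/cos15.1° = 3.107 m; N'_3 = 178·cos15.1° = 171.9; c'Δl = 25.48; W sinα = 46.4
Slice 4: Δl = 2.9/cos38.6° = 3.711 m; N'_4 = 86·cos38.6° = 67.2; c'Δl = 30.43; W sinα = 53.7
Σc'Δl = 79.1 kN/m; ΣN' = 319.7 kN/m; ΣW sinα = 95.3 kN/m
Resisting = 79.1 + 319.7·tan21.0° = 79.1 + 122.7 = 201.8 kN/m
FS = 201.8 / 95.3 = 2.117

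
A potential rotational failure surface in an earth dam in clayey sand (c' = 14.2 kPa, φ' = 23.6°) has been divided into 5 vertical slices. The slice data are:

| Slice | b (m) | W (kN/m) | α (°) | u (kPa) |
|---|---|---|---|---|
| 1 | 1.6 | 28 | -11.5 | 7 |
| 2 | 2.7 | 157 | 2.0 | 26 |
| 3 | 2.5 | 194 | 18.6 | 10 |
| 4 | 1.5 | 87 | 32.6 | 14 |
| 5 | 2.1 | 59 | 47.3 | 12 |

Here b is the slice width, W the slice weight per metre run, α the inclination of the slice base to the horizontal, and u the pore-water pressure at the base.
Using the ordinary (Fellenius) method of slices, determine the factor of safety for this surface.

Ordinary method of slices: FS = Σ[c'·Δl_i + (W_i cosα_i − u_i·Δl_i)·tanφ'] / Σ W_i sinα_i, with Δl_i = b_i / cosα_i.
Slice 1: Δl = 1.6/cos(-11.5°) = 1.633 m; N'_1 = 28·cos(-11.5°) − 7·1.633 = 16.0; c'Δl = 23.19; W sinα = -5.6
Slice 2: Δl = 2.7/cos2.0° = 2.702 m; N'_2 = 157·cos2.0° − 26·2.702 = 86.7; c'Δl = 38.36; W sinα = 5.5
Slice 3: Δl = 2.5/cos18.6° = 2.638 m; N'_3 = 194·cos18.6° − 10·2.638 = 157.5; c'Δl = 37.46; W sinα = 61.9
Slice 4: Δl = 1.5/cos32.6° = 1.781 m; N'_4 = 87·cos32.6° − 14·1.781 = 48.4; c'Δl = 25.28; W sinα = 46.9
Slice 5: Δl = 2.1/cos47.3° = 3.097 m; N'_5 = 59·cos47.3° − 12·3.097 = 2.9; c'Δl = 43.97; W sinα = 43.4
Σc'Δl = 168.3 kN/m; ΣN' = 311.4 kN/m; ΣW sinα = 152.0 kN/m
Resisting = 168.3 + 311.4·tan23.6° = 168.3 + 136.0 = 304.3 kN/m
FS = 304.3 / 152.0 = 2.002

FS = 2.00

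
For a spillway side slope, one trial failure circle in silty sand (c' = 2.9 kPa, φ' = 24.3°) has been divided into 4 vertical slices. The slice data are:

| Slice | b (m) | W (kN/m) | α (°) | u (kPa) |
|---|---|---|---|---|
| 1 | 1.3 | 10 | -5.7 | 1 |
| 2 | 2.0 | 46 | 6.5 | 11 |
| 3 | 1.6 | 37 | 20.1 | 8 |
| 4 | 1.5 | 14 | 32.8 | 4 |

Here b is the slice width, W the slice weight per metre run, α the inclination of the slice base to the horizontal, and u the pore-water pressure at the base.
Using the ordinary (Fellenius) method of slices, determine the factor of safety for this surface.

FS = 1.87

Ordinary method of slices: FS = Σ[c'·Δl_i + (W_i cosα_i − u_i·Δl_i)·tanφ'] / Σ W_i sinα_i, with Δl_i = b_i / cosα_i.
Slice 1: Δl = 1.3/cos(-5.7°) = 1.306 m; N'_1 = 10·cos(-5.7°) − 1·1.306 = 8.6; c'Δl = 3.79; W sinα = -1.0
Slice 2: Δl = 2.0/cos6.5° = 2.013 m; N'_2 = 46·cos6.5° − 11·2.013 = 23.6; c'Δl = 5.84; W sinα = 5.2
Slice 3: Δl = 1.6/cos20.1° = 1.704 m; N'_3 = 37·cos20.1° − 8·1.704 = 21.1; c'Δl = 4.94; W sinα = 12.7
Slice 4: Δl = 1.5/cos32.8° = 1.785 m; N'_4 = 14·cos32.8° − 4·1.785 = 4.6; c'Δl = 5.18; W sinα = 7.6
Σc'Δl = 19.7 kN/m; ΣN' = 58.0 kN/m; ΣW sinα = 24.5 kN/m
Resisting = 19.7 + 58.0·tan24.3° = 19.7 + 26.2 = 45.9 kN/m
FS = 45.9 / 24.5 = 1.873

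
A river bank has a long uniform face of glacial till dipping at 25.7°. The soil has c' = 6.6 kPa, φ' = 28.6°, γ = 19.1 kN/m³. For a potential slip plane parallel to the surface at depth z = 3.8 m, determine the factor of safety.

FS = 1.37

For an infinite slope with a slip plane parallel to the surface (no pore pressure): FS = [c' + γz cos²β tanφ'] / [γz sinβ cosβ].
γz = 19.1·3.8 = 72.58 kN/m²
Numerator = 6.6 + 72.58·cos²25.7°·tan28.6° = 6.6 + 72.58·0.8119·0.5452 = 38.730 kPa
Denominator = 72.58·sin25.7°·cos25.7° = 72.58·0.4337·0.9011 = 28.361 kPa
FS = 38.730 / 28.361 = 1.366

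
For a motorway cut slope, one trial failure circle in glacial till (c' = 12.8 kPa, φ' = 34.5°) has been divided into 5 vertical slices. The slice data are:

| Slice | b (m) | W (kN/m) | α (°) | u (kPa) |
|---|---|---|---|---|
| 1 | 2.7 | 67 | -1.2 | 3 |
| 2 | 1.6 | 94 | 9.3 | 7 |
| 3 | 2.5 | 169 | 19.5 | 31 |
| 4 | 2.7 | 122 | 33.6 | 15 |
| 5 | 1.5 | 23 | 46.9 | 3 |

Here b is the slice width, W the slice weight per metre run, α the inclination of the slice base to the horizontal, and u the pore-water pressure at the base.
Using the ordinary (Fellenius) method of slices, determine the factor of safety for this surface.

FS = 2.27

Ordinary method of slices: FS = Σ[c'·Δl_i + (W_i cosα_i − u_i·Δl_i)·tanφ'] / Σ W_i sinα_i, with Δl_i = b_i / cosα_i.
Slice 1: Δl = 2.7/cos(-1.2°) = 2.701 m; N'_1 = 67·cos(-1.2°) − 3·2.701 = 58.9; c'Δl = 34.57; W sinα = -1.4
Slice 2: Δl = 1.6/cos9.3° = 1.621 m; N'_2 = 94·cos9.3° − 7·1.621 = 81.4; c'Δl = 20.75; W sinα = 15.2
Slice 3: Δl = 2.5/cos19.5° = 2.652 m; N'_3 = 169·cos19.5° − 31·2.652 = 77.1; c'Δl = 33.95; W sinα = 56.4
Slice 4: Δl = 2.7/cos33.6° = 3.242 m; N'_4 = 122·cos33.6° − 15·3.242 = 53.0; c'Δl = 41.49; W sinα = 67.5
Slice 5: Δl = 1.5/cos46.9° = 2.195 m; N'_5 = 23·cos46.9° − 3·2.195 = 9.1; c'Δl = 28.10; W sinα = 16.8
Σc'Δl = 158.9 kN/m; ΣN' = 279.5 kN/m; ΣW sinα = 154.5 kN/m
Resisting = 158.9 + 279.5·tan34.5° = 158.9 + 192.1 = 351.0 kN/m
FS = 351.0 / 154.5 = 2.271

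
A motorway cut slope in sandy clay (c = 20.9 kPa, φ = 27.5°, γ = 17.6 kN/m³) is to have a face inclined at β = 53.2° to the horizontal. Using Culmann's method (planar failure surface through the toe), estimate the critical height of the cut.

H_c = 34.10 m

Culmann's analysis gives the critical failure plane at α_cr = (β + φ)/2 = (53.2 + 27.5)/2 = 40.4°, and the critical height
H_c = (4c/γ) · sinβ cosφ / [1 − cos(β − φ)]
    = (4·20.9/17.6) · sin53.2°·cos27.5° / [1 − cos(25.7°)]
    = 4.750 · 0.8007·0.8870 / [1 − 0.9011]
    = 4.750 · 0.7103 / 0.0989
    = 34.10 m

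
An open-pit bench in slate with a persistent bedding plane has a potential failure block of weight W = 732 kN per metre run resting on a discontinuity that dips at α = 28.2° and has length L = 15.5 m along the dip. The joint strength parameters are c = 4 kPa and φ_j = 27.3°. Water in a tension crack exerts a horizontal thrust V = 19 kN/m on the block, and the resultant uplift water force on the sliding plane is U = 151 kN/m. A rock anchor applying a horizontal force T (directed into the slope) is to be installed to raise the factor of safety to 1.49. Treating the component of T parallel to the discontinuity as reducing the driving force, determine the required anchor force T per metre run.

T = 146 kN/m

Resolving forces along and normal to the sliding plane, with the horizontal anchor force T adding T·sinα to the effective normal force and T·cosα acting up the plane against the driving force:
FS = [cL + (W cosα − U − V sinα + T sinα) tanφ_j] / [W sinα + V cosα − T cosα]
Without the anchor: N' = 485.1 kN/m, driving T_d = 362.7 kN/m, resisting R = 4·15.5 + 485.1·tan27.3° = 312.4 kN/m, FS = 0.86.
Setting FS = 1.49 and solving for T:
1.49·(362.7 − T cos28.2°) = 312.4 + T sin28.2°·tan27.3°
T·(sin28.2°·tan27.3° + 1.49·cos28.2°) = 1.49·362.7 − 312.4
T·(0.4726·0.5161 + 1.49·0.8813) = 540.4 − 312.4 = 228.0
T·1.5570 = 228.0
T = 146.4 kN/m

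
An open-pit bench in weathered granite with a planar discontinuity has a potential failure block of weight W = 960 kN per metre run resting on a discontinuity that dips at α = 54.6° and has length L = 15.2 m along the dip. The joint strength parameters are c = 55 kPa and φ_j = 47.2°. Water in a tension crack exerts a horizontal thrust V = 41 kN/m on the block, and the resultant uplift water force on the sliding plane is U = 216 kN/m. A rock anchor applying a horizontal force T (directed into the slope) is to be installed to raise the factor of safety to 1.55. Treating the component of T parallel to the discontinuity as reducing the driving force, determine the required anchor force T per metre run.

Resolving forces along and normal to the sliding plane, with the horizontal anchor force T adding T·sinα to the effective normal force and T·cosα acting up the plane against the driving force:
FS = [cL + (W cosα − U − V sinα + T sinα) tanφ_j] / [W sinα + V cosα − T cosα]
Without the anchor: N' = 306.7 kN/m, driving T_d = 806.3 kN/m, resisting R = 55·15.2 + 306.7·tan47.2° = 1167.2 kN/m, FS = 1.45.
Setting FS = 1.55 and solving for T:
1.55·(806.3 − T cos54.6°) = 1167.2 + T sin54.6°·tan47.2°
T·(sin54.6°·tan47.2° + 1.55·cos54.6°) = 1.55·806.3 − 1167.2
T·(0.8151·1.0799 + 1.55·0.5793) = 1249.7 − 1167.2 = 82.5
T·1.7781 = 82.5
T = 46.4 kN/m

T = 46 kN/m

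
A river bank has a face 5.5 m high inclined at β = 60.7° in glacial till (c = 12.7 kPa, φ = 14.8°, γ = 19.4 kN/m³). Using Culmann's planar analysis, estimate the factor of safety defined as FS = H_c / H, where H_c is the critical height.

FS = 1.32

H_c = (4c/γ) · sinβ cosφ / [1 − cos(β − φ)]
    = (4·12.7/19.4) · sin60.7°·cos14.8° / [1 − cos45.9°]
    = 2.619 · 0.8431 / 0.3041 = 7.26 m
FS = H_c / H = 7.26 / 5.5 = 1.320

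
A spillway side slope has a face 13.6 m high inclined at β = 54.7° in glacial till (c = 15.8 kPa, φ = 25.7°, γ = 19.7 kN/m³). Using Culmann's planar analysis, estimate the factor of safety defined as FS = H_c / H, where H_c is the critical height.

FS = 1.38

H_c = (4c/γ) · sinβ cosφ / [1 − cos(β − φ)]
    = (4·15.8/19.7) · sin54.7°·cos25.7° / [1 − cos29.0°]
    = 3.208 · 0.7354 / 0.1254 = 18.82 m
FS = H_c / H = 18.82 / 13.6 = 1.384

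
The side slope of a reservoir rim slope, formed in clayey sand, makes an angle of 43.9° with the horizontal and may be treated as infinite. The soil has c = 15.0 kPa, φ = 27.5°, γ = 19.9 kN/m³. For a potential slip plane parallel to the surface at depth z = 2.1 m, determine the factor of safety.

For an infinite slope with a slip plane parallel to the surface (no pore pressure): FS = [c + γz cos²β tanφ] / [γz sinβ cosβ].
γz = 19.9·2.1 = 41.79 kN/m²
Numerator = 15.0 + 41.79·cos²43.9°·tan27.5° = 15.0 + 41.79·0.5192·0.5206 = 26.295 kPa
Denominator = 41.79·sin43.9°·cos43.9° = 41.79·0.6934·0.7206 = 20.880 kPa
FS = 26.295 / 20.880 = 1.259

FS = 1.26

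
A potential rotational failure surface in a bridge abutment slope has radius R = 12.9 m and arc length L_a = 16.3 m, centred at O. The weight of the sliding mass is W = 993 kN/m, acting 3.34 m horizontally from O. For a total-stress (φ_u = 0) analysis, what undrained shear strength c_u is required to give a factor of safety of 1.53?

c_u = 24.1 kPa

FS = c_u·L_a·R / (W·d), so c_u = FS·W·d / (L_a·R).
c_u = 1.53·993·3.34 / (16.30·12.9) = 5074.4 / 210.27 = 24.13 kPa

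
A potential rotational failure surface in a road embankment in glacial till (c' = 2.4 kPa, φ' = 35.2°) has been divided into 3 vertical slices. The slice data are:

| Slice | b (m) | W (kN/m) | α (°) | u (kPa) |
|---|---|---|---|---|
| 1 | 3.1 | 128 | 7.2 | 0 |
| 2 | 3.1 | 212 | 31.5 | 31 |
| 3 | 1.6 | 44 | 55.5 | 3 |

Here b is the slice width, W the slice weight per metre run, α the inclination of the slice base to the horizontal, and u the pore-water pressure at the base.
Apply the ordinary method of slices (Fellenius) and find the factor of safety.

Ordinary method of slices: FS = Σ[c'·Δl_i + (W_i cosα_i − u_i·Δl_i)·tanφ'] / Σ W_i sinα_i, with Δl_i = b_i / cosα_i.
Slice 1: Δl = 3.1/cos7.2° = 3.125 m; N'_1 = 128·cos7.2° − 0·3.125 = 127.0; c'Δl = 7.50; W sinα = 16.0
Slice 2: Δl = 3.1/cos31.5° = 3.636 m; N'_2 = 212·cos31.5° − 31·3.636 = 68.1; c'Δl = 8.73; W sinα = 110.8
Slice 3: Δl = 1.6/cos55.5° = 2.825 m; N'_3 = 44·cos55.5° − 3·2.825 = 16.4; c'Δl = 6.78; W sinα = 36.3
Σc'Δl = 23.0 kN/m; ΣN' = 211.5 kN/m; ΣW sinα = 163.1 kN/m
Resisting = 23.0 + 211.5·tan35.2° = 23.0 + 149.2 = 172.2 kN/m
FS = 172.2 / 163.1 = 1.056

FS = 1.06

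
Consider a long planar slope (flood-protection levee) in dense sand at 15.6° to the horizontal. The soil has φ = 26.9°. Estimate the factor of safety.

FS = 1.82

For a dry cohesionless infinite slope the factor of safety is FS = tanφ / tanβ.
FS = tan26.9° / tan15.6° = 0.5073 / 0.2792 = 1.817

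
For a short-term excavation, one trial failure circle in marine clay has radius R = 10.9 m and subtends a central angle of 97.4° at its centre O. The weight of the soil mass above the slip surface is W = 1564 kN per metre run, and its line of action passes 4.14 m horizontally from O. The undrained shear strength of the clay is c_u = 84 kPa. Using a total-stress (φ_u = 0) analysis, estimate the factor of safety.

Taking moments about the centre O, the resisting moment is provided by the undrained shear strength acting along the arc:
Arc length L_a = R·θ = 10.9·(97.4°·π/180) = 10.9·1.7000 = 18.53 m
M_R = c_u·L_a·R = 84·18.53·10.9 = 16965.6 kN·m/m
M_D = W·d = 1564·4.14 = 6475.0 kN·m/m
FS = M_R / M_D = 16965.6 / 6475.0 = 2.620

FS = 2.62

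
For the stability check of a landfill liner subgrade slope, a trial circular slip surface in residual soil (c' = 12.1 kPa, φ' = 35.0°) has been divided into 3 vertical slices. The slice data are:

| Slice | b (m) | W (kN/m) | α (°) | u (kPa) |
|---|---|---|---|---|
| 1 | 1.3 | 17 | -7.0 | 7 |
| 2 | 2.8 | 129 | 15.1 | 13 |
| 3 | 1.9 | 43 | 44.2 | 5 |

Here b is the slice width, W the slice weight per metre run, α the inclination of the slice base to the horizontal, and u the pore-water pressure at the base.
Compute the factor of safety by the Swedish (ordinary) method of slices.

Ordinary method of slices: FS = Σ[c'·Δl_i + (W_i cosα_i − u_i·Δl_i)·tanφ'] / Σ W_i sinα_i, with Δl_i = b_i / cosα_i.
Slice 1: Δl = 1.3/cos(-7.0°) = 1.310 m; N'_1 = 17·cos(-7.0°) − 7·1.310 = 7.7; c'Δl = 15.85; W sinα = -2.1
Slice 2: Δl = 2.8/cos15.1° = 2.900 m; N'_2 = 129·cos15.1° − 13·2.900 = 86.8; c'Δl = 35.09; W sinα = 33.6
Slice 3: Δl = 1.9/cos44.2° = 2.650 m; N'_3 = 43·cos44.2° − 5·2.650 = 17.6; c'Δl = 32.07; W sinα = 30.0
Σc'Δl = 83.0 kN/m; ΣN' = 112.1 kN/m; ΣW sinα = 61.5 kN/m
Resisting = 83.0 + 112.1·tan35.0° = 83.0 + 78.5 = 161.5 kN/m
FS = 161.5 / 61.5 = 2.626

FS = 2.63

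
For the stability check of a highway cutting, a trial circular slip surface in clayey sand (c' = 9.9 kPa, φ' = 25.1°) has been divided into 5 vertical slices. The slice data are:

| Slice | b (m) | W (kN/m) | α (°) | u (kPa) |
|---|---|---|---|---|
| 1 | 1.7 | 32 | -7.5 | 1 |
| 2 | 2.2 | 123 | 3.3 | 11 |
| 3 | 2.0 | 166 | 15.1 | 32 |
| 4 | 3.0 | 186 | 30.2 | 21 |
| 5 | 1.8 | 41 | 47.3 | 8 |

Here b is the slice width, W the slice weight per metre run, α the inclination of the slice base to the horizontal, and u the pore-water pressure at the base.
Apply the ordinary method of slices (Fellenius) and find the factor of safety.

Ordinary method of slices: FS = Σ[c'·Δl_i + (W_i cosα_i − u_i·Δl_i)·tanφ'] / Σ W_i sinα_i, with Δl_i = b_i / cosα_i.
Slice 1: Δl = 1.7/cos(-7.5°) = 1.715 m; N'_1 = 32·cos(-7.5°) − 1·1.715 = 30.0; c'Δl = 16.98; W sinα = -4.2
Slice 2: Δl = 2.2/cos3.3° = 2.204 m; N'_2 = 123·cos3.3° − 11·2.204 = 98.6; c'Δl = 21.82; W sinα = 7.1
Slice 3: Δl = 2.0/cos15.1° = 2.072 m; N'_3 = 166·cos15.1° − 32·2.072 = 94.0; c'Δl = 20.51; W sinα = 43.2
Slice 4: Δl = 3.0/cos30.2° = 3.471 m; N'_4 = 186·cos30.2° − 21·3.471 = 87.9; c'Δl = 34.36; W sinα = 93.6
Slice 5: Δl = 1.8/cos47.3° = 2.654 m; N'_5 = 41·cos47.3° − 8·2.654 = 6.6; c'Δl = 26.28; W sinα = 30.1
Σc'Δl = 119.9 kN/m; ΣN' = 317.0 kN/m; ΣW sinα = 169.8 kN/m
Resisting = 119.9 + 317.0·tan25.1° = 119.9 + 148.5 = 268.4 kN/m
FS = 268.4 / 169.8 = 1.580

FS = 1.58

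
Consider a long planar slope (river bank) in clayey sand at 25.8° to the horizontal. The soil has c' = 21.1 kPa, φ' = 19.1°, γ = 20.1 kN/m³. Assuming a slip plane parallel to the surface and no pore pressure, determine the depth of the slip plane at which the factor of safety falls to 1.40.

Setting FS = 1.40 in FS = [c' + γz cos²β tanφ'] / [γz sinβ cosβ] and solving for z:
z = c' / [γ cosβ (FS·sinβ − cosβ·tanφ')]
  = 21.1 / [20.1·cos25.8°·(1.40·sin25.8° − cos25.8°·tan19.1°)]
  = 21.1 / [20.1·0.9003·(1.40·0.4352 − 0.9003·0.3463)]
  = 21.1 / 5.3848 = 3.918 m

z = 3.92 m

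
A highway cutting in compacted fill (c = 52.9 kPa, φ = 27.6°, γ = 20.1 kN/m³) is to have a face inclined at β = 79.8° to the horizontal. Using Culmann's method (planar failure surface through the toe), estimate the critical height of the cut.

H_c = 23.72 m

Culmann's analysis gives the critical failure plane at α_cr = (β + φ)/2 = (79.8 + 27.6)/2 = 53.7°, and the critical height
H_c = (4c/γ) · sinβ cosφ / [1 − cos(β − φ)]
    = (4·52.9/20.1) · sin79.8°·cos27.6° / [1 − cos(52.2°)]
    = 10.527 · 0.9842·0.8862 / [1 − 0.6129]
    = 10.527 · 0.8722 / 0.3871
    = 23.72 m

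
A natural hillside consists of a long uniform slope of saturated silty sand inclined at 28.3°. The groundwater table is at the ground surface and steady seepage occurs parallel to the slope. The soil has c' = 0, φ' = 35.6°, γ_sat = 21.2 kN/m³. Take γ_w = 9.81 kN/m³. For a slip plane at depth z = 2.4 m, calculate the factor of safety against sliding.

With seepage parallel to the slope and the water table at the surface, the effective normal stress on the slip plane uses the buoyant unit weight γ' = γ_sat − γ_w while the driving shear stress uses γ_sat:
FS = [c' + γ' z cos²β tanφ'] / [γ_sat z sinβ cosβ]
(For c' = 0 this reduces to FS = (γ'/γ_sat)·tanφ'/tanβ.)
γ' = 21.2 − 9.81 = 11.39 kN/m³
Numerator = 0.0 + 11.39·2.4·cos²28.3°·tan35.6° = 0.0 + 11.39·2.4·0.7752·0.7159 = 15.172 kPa
Denominator = 21.2·2.4·sin28.3°·cos28.3° = 21.2·2.4·0.4741·0.8805 = 21.239 kPa
FS = 15.172 / 21.239 = 0.714

FS = 0.71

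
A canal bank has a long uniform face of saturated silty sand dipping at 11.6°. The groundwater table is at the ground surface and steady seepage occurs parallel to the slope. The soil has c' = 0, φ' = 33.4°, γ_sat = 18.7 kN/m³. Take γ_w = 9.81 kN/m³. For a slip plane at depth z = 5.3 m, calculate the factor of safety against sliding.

With seepage parallel to the slope and the water table at the surface, the effective normal stress on the slip plane uses the buoyant unit weight γ' = γ_sat − γ_w while the driving shear stress uses γ_sat:
FS = [c' + γ' z cos²β tanφ'] / [γ_sat z sinβ cosβ]
(For c' = 0 this reduces to FS = (γ'/γ_sat)·tanφ'/tanβ.)
γ' = 18.7 − 9.81 = 8.89 kN/m³
Numerator = 0.0 + 8.89·5.3·cos²11.6°·tan33.4° = 0.0 + 8.89·5.3·0.9596·0.6594 = 29.812 kPa
Denominator = 18.7·5.3·sin11.6°·cos11.6° = 18.7·5.3·0.2011·0.9796 = 19.522 kPa
FS = 29.812 / 19.522 = 1.527

FS = 1.53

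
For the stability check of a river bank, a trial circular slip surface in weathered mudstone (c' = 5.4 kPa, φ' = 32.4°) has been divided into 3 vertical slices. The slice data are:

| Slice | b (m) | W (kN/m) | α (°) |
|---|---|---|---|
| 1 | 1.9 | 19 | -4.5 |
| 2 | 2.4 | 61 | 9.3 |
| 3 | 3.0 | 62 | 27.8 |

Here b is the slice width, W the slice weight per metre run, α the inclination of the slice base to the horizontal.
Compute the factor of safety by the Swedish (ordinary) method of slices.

Ordinary method of slices: FS = Σ[c'·Δl_i + (W_i cosα_i)·tanφ'] / Σ W_i sinα_i, with Δl_i = b_i / cosα_i.
Slice 1: Δl = 1.9/cos(-4.5°) = 1.906 m; N'_1 = 19·cos(-4.5°) = 18.9; c'Δl = 10.29; W sinα = -1.5
Slice 2: Δl = 2.4/cos9.3° = 2.432 m; N'_2 = 61·cos9.3° = 60.2; c'Δl = 13.13; W sinα = 9.9
Slice 3: Δl = 3.0/cos27.8° = 3.391 m; N'_3 = 62·cos27.8° = 54.8; c'Δl = 18.31; W sinα = 28.9
Σc'Δl = 41.7 kN/m; ΣN' = 134.0 kN/m; ΣW sinα = 37.3 kN/m
Resisting = 41.7 + 134.0·tan32.4° = 41.7 + 85.0 = 126.8 kN/m
FS = 126.8 / 37.3 = 3.400

FS = 3.40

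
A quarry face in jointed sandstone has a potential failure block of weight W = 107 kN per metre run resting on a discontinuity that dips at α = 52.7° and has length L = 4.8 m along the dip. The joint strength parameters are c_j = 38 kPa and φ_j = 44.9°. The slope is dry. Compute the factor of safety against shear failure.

Resolving the block weight along and normal to the plane and applying the Mohr–Coulomb strength on the joint:
N' = W cosα = 107·cos52.7° = 64.8 kN/m
Driving force T = W sinα = 107·sin52.7° = 85.1 kN/m
Resisting force R = c_j·L + N'·tanφ_j = 38·4.8 + 64.8·tan44.9° = 182.4 + 64.6 = 247.0 kN/m
FS = R / T = 247.0 / 85.1 = 2.902

FS = 2.90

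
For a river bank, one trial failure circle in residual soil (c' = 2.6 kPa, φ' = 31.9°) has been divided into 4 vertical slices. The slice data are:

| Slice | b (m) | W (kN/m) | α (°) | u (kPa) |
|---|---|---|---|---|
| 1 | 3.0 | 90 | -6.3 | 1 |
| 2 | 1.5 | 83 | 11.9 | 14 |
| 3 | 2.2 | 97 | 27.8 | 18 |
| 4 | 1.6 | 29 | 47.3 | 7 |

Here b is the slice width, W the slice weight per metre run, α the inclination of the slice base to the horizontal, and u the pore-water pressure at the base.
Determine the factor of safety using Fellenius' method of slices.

Ordinary method of slices: FS = Σ[c'·Δl_i + (W_i cosα_i − u_i·Δl_i)·tanφ'] / Σ W_i sinα_i, with Δl_i = b_i / cosα_i.
Slice 1: Δl = 3.0/cos(-6.3°) = 3.018 m; N'_1 = 90·cos(-6.3°) − 1·3.018 = 86.4; c'Δl = 7.85; W sinα = -9.9
Slice 2: Δl = 1.5/cos11.9° = 1.533 m; N'_2 = 83·cos11.9° − 14·1.533 = 59.8; c'Δl = 3.99; W sinα = 17.1
Slice 3: Δl = 2.2/cos27.8° = 2.487 m; N'_3 = 97·cos27.8° − 18·2.487 = 41.0; c'Δl = 6.47; W sinα = 45.2
Slice 4: Δl = 1.6/cos47.3° = 2.359 m; N'_4 = 29·cos47.3° − 7·2.359 = 3.2; c'Δl = 6.13; W sinα = 21.3
Σc'Δl = 24.4 kN/m; ΣN' = 190.4 kN/m; ΣW sinα = 73.8 kN/m
Resisting = 24.4 + 190.4·tan31.9° = 24.4 + 118.5 = 142.9 kN/m
FS = 142.9 / 73.8 = 1.937

FS = 1.94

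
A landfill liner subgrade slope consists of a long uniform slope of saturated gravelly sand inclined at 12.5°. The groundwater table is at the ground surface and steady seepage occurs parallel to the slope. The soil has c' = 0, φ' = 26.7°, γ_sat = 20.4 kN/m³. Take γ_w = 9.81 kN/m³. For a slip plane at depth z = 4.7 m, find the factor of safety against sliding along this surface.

With seepage parallel to the slope and the water table at the surface, the effective normal stress on the slip plane uses the buoyant unit weight γ' = γ_sat − γ_w while the driving shear stress uses γ_sat:
FS = [c' + γ' z cos²β tanφ'] / [γ_sat z sinβ cosβ]
(For c' = 0 this reduces to FS = (γ'/γ_sat)·tanφ'/tanβ.)
γ' = 20.4 − 9.81 = 10.59 kN/m³
Numerator = 0.0 + 10.59·4.7·cos²12.5°·tan26.7° = 0.0 + 10.59·4.7·0.9532·0.5029 = 23.861 kPa
Denominator = 20.4·4.7·sin12.5°·cos12.5° = 20.4·4.7·0.2164·0.9763 = 20.260 kPa
FS = 23.861 / 20.260 = 1.178

FS = 1.18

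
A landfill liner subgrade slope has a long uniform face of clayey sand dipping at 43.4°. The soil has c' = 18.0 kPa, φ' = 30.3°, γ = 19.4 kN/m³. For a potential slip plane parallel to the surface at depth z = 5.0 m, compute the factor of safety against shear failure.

FS = 0.99

For an infinite slope with a slip plane parallel to the surface (no pore pressure): FS = [c' + γz cos²β tanφ'] / [γz sinβ cosβ].
γz = 19.4·5.0 = 97.00 kN/m²
Numerator = 18.0 + 97.00·cos²43.4°·tan30.3° = 18.0 + 97.00·0.5279·0.5844 = 47.923 kPa
Denominator = 97.00·sin43.4°·cos43.4° = 97.00·0.6871·0.7266 = 48.424 kPa
FS = 47.923 / 48.424 = 0.990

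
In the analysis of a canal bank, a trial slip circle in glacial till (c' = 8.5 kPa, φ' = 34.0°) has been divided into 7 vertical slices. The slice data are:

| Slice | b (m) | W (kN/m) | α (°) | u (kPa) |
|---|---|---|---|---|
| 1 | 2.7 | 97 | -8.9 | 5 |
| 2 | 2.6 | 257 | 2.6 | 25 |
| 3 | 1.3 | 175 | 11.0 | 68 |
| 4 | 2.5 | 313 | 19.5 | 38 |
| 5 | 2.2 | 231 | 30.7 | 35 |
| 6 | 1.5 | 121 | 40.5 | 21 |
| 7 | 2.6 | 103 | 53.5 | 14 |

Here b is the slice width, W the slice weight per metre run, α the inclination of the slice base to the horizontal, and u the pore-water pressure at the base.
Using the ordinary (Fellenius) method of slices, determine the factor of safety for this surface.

FS = 1.53

Ordinary method of slices: FS = Σ[c'·Δl_i + (W_i cosα_i − u_i·Δl_i)·tanφ'] / Σ W_i sinα_i, with Δl_i = b_i / cosα_i.
Slice 1: Δl = 2.7/cos(-8.9°) = 2.733 m; N'_1 = 97·cos(-8.9°) − 5·2.733 = 82.2; c'Δl = 23.23; W sinα = -15.0
Slice 2: Δl = 2.6/cos2.6° = 2.603 m; N'_2 = 257·cos2.6° − 25·2.603 = 191.7; c'Δl = 22.12; W sinα = 11.7
Slice 3: Δl = 1.3/cos11.0° = 1.324 m; N'_3 = 175·cos11.0° − 68·1.324 = 81.7; c'Δl = 11.26; W sinα = 33.4
Slice 4: Δl = 2.5/cos19.5° = 2.652 m; N'_4 = 313·cos19.5° − 38·2.652 = 194.3; c'Δl = 22.54; W sinα = 104.5
Slice 5: Δl = 2.2/cos30.7° = 2.559 m; N'_5 = 231·cos30.7° − 35·2.559 = 109.1; c'Δl = 21.75; W sinα = 117.9
Slice 6: Δl = 1.5/cos40.5° = 1.973 m; N'_6 = 121·cos40.5° − 21·1.973 = 50.6; c'Δl = 16.77; W sinα = 78.6
Slice 7: Δl = 2.6/cos53.5° = 4.371 m; N'_7 = 103·cos53.5° − 14·4.371 = 0.1; c'Δl = 37.15; W sinα = 82.8
Σc'Δl = 154.8 kN/m; ΣN' = 709.6 kN/m; ΣW sinα = 413.8 kN/m
Resisting = 154.8 + 709.6·tan34.0° = 154.8 + 478.6 = 633.4 kN/m
FS = 633.4 / 413.8 = 1.531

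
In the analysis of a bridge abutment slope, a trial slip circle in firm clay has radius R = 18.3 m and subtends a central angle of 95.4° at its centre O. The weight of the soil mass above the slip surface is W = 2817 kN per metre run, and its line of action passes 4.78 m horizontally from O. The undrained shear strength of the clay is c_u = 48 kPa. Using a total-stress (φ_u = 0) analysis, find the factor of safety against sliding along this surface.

Taking moments about the centre O, the resisting moment is provided by the undrained shear strength acting along the arc:
Arc length L_a = R·θ = 18.3·(95.4°·π/180) = 18.3·1.6650 = 30.47 m
M_R = c_u·L_a·R = 48·30.47·18.3 = 26765.1 kN·m/m
M_D = W·d = 2817·4.78 = 13465.3 kN·m/m
FS = M_R / M_D = 26765.1 / 13465.3 = 1.988

FS = 1.99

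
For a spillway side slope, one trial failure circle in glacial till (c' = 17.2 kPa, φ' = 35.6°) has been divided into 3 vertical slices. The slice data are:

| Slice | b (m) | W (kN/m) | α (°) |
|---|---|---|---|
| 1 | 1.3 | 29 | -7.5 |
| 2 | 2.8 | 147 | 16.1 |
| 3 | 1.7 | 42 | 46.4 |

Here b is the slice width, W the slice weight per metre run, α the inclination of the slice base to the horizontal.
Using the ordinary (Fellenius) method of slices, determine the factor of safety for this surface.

FS = 3.82

Ordinary method of slices: FS = Σ[c'·Δl_i + (W_i cosα_i)·tanφ'] / Σ W_i sinα_i, with Δl_i = b_i / cosα_i.
Slice 1: Δl = 1.3/cos(-7.5°) = 1.311 m; N'_1 = 29·cos(-7.5°) = 28.8; c'Δl = 22.55; W sinα = -3.8
Slice 2: Δl = 2.8/cos16.1° = 2.914 m; N'_2 = 147·cos16.1° = 141.2; c'Δl = 50.13; W sinα = 40.8
Slice 3: Δl = 1.7/cos46.4° = 2.465 m; N'_3 = 42·cos46.4° = 29.0; c'Δl = 42.40; W sinα = 30.4
Σc'Δl = 115.1 kN/m; ΣN' = 199.0 kN/m; ΣW sinα = 67.4 kN/m
Resisting = 115.1 + 199.0·tan35.6° = 115.1 + 142.4 = 257.5 kN/m
FS = 257.5 / 67.4 = 3.821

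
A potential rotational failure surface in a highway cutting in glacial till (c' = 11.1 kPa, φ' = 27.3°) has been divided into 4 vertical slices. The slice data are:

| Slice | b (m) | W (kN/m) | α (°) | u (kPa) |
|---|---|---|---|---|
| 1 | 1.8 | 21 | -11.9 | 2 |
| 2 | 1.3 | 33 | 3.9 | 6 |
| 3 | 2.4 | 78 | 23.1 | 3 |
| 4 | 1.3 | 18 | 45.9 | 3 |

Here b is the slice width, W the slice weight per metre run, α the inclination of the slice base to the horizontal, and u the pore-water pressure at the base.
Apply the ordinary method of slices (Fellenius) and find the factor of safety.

FS = 3.45

Ordinary method of slices: FS = Σ[c'·Δl_i + (W_i cosα_i − u_i·Δl_i)·tanφ'] / Σ W_i sinα_i, with Δl_i = b_i / cosα_i.
Slice 1: Δl = 1.8/cos(-11.9°) = 1.840 m; N'_1 = 21·cos(-11.9°) − 2·1.840 = 16.9; c'Δl = 20.42; W sinα = -4.3
Slice 2: Δl = 1.3/cos3.9° = 1.303 m; N'_2 = 33·cos3.9° − 6·1.303 = 25.1; c'Δl = 14.46; W sinα = 2.2
Slice 3: Δl = 2.4/cos23.1° = 2.609 m; N'_3 = 78·cos23.1° − 3·2.609 = 63.9; c'Δl = 28.96; W sinα = 30.6
Slice 4: Δl = 1.3/cos45.9° = 1.868 m; N'_4 = 18·cos45.9° − 3·1.868 = 6.9; c'Δl = 20.74; W sinα = 12.9
Σc'Δl = 84.6 kN/m; ΣN' = 112.8 kN/m; ΣW sinα = 41.4 kN/m
Resisting = 84.6 + 112.8·tan27.3° = 84.6 + 58.2 = 142.8 kN/m
FS = 142.8 / 41.4 = 3.446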